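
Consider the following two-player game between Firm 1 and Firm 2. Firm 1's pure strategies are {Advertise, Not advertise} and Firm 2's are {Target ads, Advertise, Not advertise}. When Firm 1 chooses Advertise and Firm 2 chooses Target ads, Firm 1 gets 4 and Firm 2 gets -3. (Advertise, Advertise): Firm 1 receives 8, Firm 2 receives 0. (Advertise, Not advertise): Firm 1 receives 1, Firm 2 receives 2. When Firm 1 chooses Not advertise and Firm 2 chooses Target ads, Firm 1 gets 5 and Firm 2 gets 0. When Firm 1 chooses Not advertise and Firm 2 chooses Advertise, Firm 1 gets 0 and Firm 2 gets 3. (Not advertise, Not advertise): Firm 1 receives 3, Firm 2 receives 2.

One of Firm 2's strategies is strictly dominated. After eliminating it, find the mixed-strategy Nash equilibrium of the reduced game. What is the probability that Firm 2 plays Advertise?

q = 1/5

Firm 2's strategy Target ads is strictly dominated by Advertise: 0 > -3 and 3 > 0. Eliminate Target ads.
Firm 2's mix must leave Firm 1 indifferent between Advertise and Not advertise.
  Firm 1's payoff to Advertise: q·8 + (1−q)·1 = 7q + 1
  Firm 1's payoff to Not advertise: q·0 + (1−q)·3 = -3q + 3
  7q + 1 = -3q + 3  ⇒  10q = 2  ⇒  q = 1/5.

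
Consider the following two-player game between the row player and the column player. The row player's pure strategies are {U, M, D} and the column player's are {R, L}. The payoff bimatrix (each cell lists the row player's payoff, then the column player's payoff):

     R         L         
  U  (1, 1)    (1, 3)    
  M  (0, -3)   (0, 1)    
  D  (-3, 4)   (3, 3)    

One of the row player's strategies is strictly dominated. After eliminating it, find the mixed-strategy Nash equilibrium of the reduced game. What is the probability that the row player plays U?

The row player's strategy M is strictly dominated by U: 1 > 0 and 1 > 0. Eliminate M.
In a mixed equilibrium the column player is indifferent between R and L; this condition fixes p.
  the column player's payoff from R: p·1 + (1−p)·4 = -3p + 4
  the column player's payoff from L: p·3 + (1−p)·3 = 3
  -3p + 4 = 3  ⇒  -3p = -1  ⇒  p = 1/3.

p = 1/3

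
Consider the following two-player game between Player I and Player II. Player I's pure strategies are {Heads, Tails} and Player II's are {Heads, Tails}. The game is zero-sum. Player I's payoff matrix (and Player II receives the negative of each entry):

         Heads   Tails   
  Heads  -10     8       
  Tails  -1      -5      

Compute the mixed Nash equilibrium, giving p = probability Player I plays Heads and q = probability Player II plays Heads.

In a mixed equilibrium Player II is indifferent between Heads and Tails; this condition fixes p.
  Player II's expected payoff from Heads: p·10 + (1−p)·1 = 9p + 1
  Player II's expected payoff from Tails: p·(-8) + (1−p)·5 = -13p + 5
  9p + 1 = -13p + 5  ⇒  22p = 4  ⇒  p = 2/11.
Set Player I's expected payoff from Heads equal to that from Tails:
  Player I's expected payoff from Heads: q·(-10) + (1−q)·8 = -18q + 8
  Player I's expected payoff from Tails: q·(-1) + (1−q)·(-5) = 4q - 5
  -18q + 8 = 4q - 5  ⇒  -22q = -13  ⇒  q = 13/22.

p = 2/11, q = 13/22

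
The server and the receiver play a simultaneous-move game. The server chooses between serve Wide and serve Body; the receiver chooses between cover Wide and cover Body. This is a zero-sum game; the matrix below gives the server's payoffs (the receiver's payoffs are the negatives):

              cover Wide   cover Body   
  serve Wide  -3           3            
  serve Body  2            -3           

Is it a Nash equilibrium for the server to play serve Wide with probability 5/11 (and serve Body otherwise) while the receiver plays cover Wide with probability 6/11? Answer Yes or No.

Check the receiver's indifference given the server's mix p = 5/11:
  payoff from cover Wide = 3/11; payoff from cover Body = 3/11 — equal.
Check the server's indifference given the receiver's mix q = 6/11:
  payoff from serve Wide = -3/11; payoff from serve Body = -3/11 — equal.
Both players are indifferent, so neither can profitably deviate.

Yes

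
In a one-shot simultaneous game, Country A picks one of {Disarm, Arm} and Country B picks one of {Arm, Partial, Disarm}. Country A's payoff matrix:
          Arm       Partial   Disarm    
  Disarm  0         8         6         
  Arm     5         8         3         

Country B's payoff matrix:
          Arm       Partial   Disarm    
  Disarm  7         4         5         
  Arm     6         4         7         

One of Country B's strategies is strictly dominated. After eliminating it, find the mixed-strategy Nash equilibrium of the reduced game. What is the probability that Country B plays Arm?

Country B's strategy Partial is strictly dominated by Arm: 7 > 4 and 6 > 4. Eliminate Partial.
For Country A to be willing to mix, Country A must be indifferent between Disarm and Arm, which pins down Country B's mix.
  Country A's payoff to Disarm: q·0 + (1−q)·6 = -6q + 6
  Country A's payoff to Arm: q·5 + (1−q)·3 = 2q + 3
  -6q + 6 = 2q + 3  ⇒  -8q = -3  ⇒  q = 3/8.

q = 3/8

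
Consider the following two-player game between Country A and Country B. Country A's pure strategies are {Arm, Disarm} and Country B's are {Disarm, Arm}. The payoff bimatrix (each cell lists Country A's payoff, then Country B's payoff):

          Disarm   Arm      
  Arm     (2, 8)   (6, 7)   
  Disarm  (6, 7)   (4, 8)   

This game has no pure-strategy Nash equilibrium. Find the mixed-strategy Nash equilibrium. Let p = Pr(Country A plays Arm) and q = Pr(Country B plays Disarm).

p = 1/2, q = 1/3

Country B's indifference between Disarm and Arm determines Country A's mixing probability p:
  Country B's expected payoff from Disarm: p·8 + (1−p)·7 = p + 7
  Country B's expected payoff from Arm: p·7 + (1−p)·8 = -p + 8
  p + 7 = -p + 8  ⇒  2p = 1  ⇒  p = 1/2.
For Country A to be willing to mix, Country A must be indifferent between Arm and Disarm, which pins down Country B's mix.
  Country A's expected payoff from Arm: q·2 + (1−q)·6 = -4q + 6
  Country A's expected payoff from Disarm: q·6 + (1−q)·4 = 2q + 4
  -4q + 6 = 2q + 4  ⇒  -6q = -2  ⇒  q = 1/3.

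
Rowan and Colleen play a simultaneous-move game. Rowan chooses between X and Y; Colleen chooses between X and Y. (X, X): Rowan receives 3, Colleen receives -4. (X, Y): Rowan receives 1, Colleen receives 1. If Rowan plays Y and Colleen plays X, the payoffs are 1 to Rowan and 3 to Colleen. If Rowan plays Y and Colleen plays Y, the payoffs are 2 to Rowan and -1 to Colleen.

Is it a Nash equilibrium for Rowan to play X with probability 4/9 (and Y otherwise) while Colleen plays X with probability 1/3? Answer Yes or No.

Yes

Check Colleen's indifference given Rowan's mix p = 4/9:
  payoff from X = -1/9; payoff from Y = -1/9 — equal.
Check Rowan's indifference given Colleen's mix q = 1/3:
  payoff from X = 5/3; payoff from Y = 5/3 — equal.
Both players are indifferent, so neither can profitably deviate.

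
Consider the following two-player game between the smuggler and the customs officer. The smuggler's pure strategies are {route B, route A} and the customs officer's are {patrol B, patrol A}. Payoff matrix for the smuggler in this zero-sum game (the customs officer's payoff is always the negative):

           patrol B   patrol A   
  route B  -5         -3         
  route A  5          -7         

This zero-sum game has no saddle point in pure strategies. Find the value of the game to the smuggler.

Set the smuggler's expected payoff from route B equal to that from route A:
  the smuggler's expected payoff from route B: q·(-5) + (1−q)·(-3) = -2q - 3
  the smuggler's expected payoff from route A: q·5 + (1−q)·(-7) = 12q - 7
  -2q - 3 = 12q - 7  ⇒  -14q = -4  ⇒  q = 2/7.
The value is the smuggler's expected payoff against this mix (using route B): (2/7)·(-5) + (5/7)·(-3) = -25/7.

v = -25/7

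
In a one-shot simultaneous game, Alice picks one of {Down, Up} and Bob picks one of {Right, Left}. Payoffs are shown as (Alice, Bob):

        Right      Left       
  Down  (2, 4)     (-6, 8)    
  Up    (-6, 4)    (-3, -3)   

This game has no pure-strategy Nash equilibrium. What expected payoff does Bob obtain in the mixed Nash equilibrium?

4

Alice's mix must leave Bob indifferent between Right and Left.
  Bob's payoff from Right: p·4 + (1−p)·4 = 4
  Bob's payoff from Left: p·8 + (1−p)·(-3) = 11p - 3
  4 = 11p - 3  ⇒  -11p = -7  ⇒  p = 7/11.
At equilibrium Bob is indifferent across columns, so Bob's payoff equals the payoff from Right: (7/11)·4 + (4/11)·4 = 4.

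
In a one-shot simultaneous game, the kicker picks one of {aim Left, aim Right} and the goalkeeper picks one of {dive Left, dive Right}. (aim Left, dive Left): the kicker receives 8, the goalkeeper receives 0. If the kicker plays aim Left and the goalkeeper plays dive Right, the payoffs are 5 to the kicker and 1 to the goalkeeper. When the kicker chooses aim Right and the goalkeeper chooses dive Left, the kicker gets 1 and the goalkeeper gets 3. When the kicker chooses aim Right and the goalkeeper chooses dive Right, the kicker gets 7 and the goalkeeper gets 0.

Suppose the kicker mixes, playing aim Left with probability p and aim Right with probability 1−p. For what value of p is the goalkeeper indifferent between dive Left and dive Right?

p = 3/4

For the goalkeeper to be willing to mix, the goalkeeper must be indifferent between dive Left and dive Right, which pins down the kicker's mix.
  the goalkeeper's expected payoff from dive Left: p·0 + (1−p)·3 = -3p + 3
  the goalkeeper's expected payoff from dive Right: p·1 + (1−p)·0 = p
  -3p + 3 = p  ⇒  -4p = -3  ⇒  p = 3/4.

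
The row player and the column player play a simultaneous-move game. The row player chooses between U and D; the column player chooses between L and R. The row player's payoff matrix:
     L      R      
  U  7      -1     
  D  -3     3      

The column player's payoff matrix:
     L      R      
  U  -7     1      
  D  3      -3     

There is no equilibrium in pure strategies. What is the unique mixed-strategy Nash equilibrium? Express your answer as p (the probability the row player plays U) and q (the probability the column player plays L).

The column player's indifference between L and R determines the row player's mixing probability p:
  the column player's payoff from L: p·(-7) + (1−p)·3 = -10p + 3
  the column player's payoff from R: p·1 + (1−p)·(-3) = 4p - 3
  -10p + 3 = 4p - 3  ⇒  -14p = -6  ⇒  p = 3/7.
The row player's indifference between U and D determines the column player's mixing probability q:
  the row player's expected payoff from U: q·7 + (1−q)·(-1) = 8q - 1
  the row player's expected payoff from D: q·(-3) + (1−q)·3 = -6q + 3
  8q - 1 = -6q + 3  ⇒  14q = 4  ⇒  q = 2/7.

p = 3/7, q = 2/7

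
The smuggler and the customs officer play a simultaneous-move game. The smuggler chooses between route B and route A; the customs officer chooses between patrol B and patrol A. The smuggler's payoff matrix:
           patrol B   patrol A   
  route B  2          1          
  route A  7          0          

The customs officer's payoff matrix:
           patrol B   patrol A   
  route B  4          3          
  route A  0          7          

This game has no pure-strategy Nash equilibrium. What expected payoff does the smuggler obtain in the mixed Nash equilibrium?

In a mixed equilibrium the smuggler is indifferent between route B and route A; this condition fixes q.
  the smuggler's expected payoff from route B: q·2 + (1−q)·1 = q + 1
  the smuggler's expected payoff from route A: q·7 + (1−q)·0 = 7q
  q + 1 = 7q  ⇒  -6q = -1  ⇒  q = 1/6.
At equilibrium the smuggler is indifferent across rows, so the smuggler's payoff equals the payoff from route B: (1/6)·2 + (5/6)·1 = 7/6.

7/6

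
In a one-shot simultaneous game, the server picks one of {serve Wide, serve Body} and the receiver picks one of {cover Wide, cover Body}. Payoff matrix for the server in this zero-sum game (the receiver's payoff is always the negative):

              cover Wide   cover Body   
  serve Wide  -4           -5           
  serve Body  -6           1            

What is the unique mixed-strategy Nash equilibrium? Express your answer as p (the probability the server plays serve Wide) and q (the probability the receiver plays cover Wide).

p = 7/8, q = 3/4

The server's mix must leave the receiver indifferent between cover Wide and cover Body.
  the receiver's expected payoff from cover Wide: p·4 + (1−p)·6 = -2p + 6
  the receiver's expected payoff from cover Body: p·5 + (1−p)·(-1) = 6p - 1
  -2p + 6 = 6p - 1  ⇒  -8p = -7  ⇒  p = 7/8.
For the server to be willing to mix, the server must be indifferent between serve Wide and serve Body, which pins down the receiver's mix.
  the server's payoff to serve Wide: q·(-4) + (1−q)·(-5) = q - 5
  the server's payoff to serve Body: q·(-6) + (1−q)·1 = -7q + 1
  q - 5 = -7q + 1  ⇒  8q = 6  ⇒  q = 3/4.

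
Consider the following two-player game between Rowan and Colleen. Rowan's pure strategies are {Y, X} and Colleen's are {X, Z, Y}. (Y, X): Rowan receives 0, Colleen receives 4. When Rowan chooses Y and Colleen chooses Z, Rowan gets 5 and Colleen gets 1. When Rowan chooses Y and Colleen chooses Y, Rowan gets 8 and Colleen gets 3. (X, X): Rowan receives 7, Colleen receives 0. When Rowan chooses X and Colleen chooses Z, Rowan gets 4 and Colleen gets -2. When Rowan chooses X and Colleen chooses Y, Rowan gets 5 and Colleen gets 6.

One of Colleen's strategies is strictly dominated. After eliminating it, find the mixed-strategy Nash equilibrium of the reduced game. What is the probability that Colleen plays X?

Colleen's strategy Z is strictly dominated by X: 4 > 1 and 0 > -2. Eliminate Z.
Rowan's indifference between Y and X determines Colleen's mixing probability q:
  Rowan's expected payoff from Y: q·0 + (1−q)·8 = -8q + 8
  Rowan's expected payoff from X: q·7 + (1−q)·5 = 2q + 5
  -8q + 8 = 2q + 5  ⇒  -10q = -3  ⇒  q = 3/10.

q = 3/10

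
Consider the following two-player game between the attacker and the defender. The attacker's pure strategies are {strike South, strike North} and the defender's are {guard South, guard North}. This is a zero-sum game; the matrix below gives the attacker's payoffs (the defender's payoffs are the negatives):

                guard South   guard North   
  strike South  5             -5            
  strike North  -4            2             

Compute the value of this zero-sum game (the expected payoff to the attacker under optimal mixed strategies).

v = -5/8

For the attacker to be willing to mix, the attacker must be indifferent between strike South and strike North, which pins down the defender's mix.
  the attacker's payoff from strike South: q·5 + (1−q)·(-5) = 10q - 5
  the attacker's payoff from strike North: q·(-4) + (1−q)·2 = -6q + 2
  10q - 5 = -6q + 2  ⇒  16q = 7  ⇒  q = 7/16.
The value is the attacker's expected payoff against this mix (using strike South): (7/16)·5 + (9/16)·(-5) = -5/8.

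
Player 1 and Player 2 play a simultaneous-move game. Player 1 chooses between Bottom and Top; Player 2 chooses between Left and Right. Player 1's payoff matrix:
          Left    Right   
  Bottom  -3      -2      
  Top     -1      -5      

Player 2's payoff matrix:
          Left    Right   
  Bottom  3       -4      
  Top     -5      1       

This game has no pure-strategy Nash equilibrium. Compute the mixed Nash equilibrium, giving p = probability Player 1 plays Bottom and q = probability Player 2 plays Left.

p = 6/13, q = 3/5

Player 2's indifference between Left and Right determines Player 1's mixing probability p:
  Player 2's expected payoff from Left: p·3 + (1−p)·(-5) = 8p - 5
  Player 2's expected payoff from Right: p·(-4) + (1−p)·1 = -5p + 1
  8p - 5 = -5p + 1  ⇒  13p = 6  ⇒  p = 6/13.
Player 1's indifference between Bottom and Top determines Player 2's mixing probability q:
  Player 1's payoff from Bottom: q·(-3) + (1−q)·(-2) = -q - 2
  Player 1's payoff from Top: q·(-1) + (1−q)·(-5) = 4q - 5
  -q - 2 = 4q - 5  ⇒  -5q = -3  ⇒  q = 3/5.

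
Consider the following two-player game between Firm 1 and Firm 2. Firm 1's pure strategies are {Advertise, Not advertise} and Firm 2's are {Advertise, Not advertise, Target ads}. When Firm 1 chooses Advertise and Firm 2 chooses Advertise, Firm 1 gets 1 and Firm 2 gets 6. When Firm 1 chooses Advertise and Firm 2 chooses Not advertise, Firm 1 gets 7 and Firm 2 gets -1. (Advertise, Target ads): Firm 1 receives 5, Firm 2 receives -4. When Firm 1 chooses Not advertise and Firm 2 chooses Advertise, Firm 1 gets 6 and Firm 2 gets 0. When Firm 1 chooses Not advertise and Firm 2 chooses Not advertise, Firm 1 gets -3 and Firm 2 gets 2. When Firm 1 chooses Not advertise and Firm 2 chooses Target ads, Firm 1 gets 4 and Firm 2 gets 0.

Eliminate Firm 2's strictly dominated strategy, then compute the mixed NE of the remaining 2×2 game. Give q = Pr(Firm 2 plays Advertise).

Firm 2's strategy Target ads is strictly dominated by Not advertise: -1 > -4 and 2 > 0. Eliminate Target ads.
In a mixed equilibrium Firm 1 is indifferent between Advertise and Not advertise; this condition fixes q.
  Firm 1's expected payoff from Advertise: q·1 + (1−q)·7 = -6q + 7
  Firm 1's expected payoff from Not advertise: q·6 + (1−q)·(-3) = 9q - 3
  -6q + 7 = 9q - 3  ⇒  -15q = -10  ⇒  q = 2/3.

q = 2/3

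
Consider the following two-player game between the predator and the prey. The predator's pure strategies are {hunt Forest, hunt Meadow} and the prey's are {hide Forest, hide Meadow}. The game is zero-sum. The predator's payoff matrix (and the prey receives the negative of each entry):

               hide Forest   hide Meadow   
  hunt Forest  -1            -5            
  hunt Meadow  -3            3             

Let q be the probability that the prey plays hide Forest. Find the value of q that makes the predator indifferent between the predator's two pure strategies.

The prey's mix must leave the predator indifferent between hunt Forest and hunt Meadow.
  the predator's expected payoff from hunt Forest: q·(-1) + (1−q)·(-5) = 4q - 5
  the predator's expected payoff from hunt Meadow: q·(-3) + (1−q)·3 = -6q + 3
  4q - 5 = -6q + 3  ⇒  10q = 8  ⇒  q = 4/5.

q = 4/5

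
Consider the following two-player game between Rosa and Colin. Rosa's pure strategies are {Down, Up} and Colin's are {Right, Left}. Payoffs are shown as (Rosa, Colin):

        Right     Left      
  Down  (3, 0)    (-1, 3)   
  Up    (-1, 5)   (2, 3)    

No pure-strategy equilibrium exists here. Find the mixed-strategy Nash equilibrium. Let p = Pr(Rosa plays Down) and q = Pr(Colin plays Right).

Colin's indifference between Right and Left determines Rosa's mixing probability p:
  Colin's payoff from Right: p·0 + (1−p)·5 = -5p + 5
  Colin's payoff from Left: p·3 + (1−p)·3 = 3
  -5p + 5 = 3  ⇒  -5p = -2  ⇒  p = 2/5.
In a mixed equilibrium Rosa is indifferent between Down and Up; this condition fixes q.
  Rosa's payoff from Down: q·3 + (1−q)·(-1) = 4q - 1
  Rosa's payoff from Up: q·(-1) + (1−q)·2 = -3q + 2
  4q - 1 = -3q + 2  ⇒  7q = 3  ⇒  q = 3/7.

p = 2/5, q = 3/7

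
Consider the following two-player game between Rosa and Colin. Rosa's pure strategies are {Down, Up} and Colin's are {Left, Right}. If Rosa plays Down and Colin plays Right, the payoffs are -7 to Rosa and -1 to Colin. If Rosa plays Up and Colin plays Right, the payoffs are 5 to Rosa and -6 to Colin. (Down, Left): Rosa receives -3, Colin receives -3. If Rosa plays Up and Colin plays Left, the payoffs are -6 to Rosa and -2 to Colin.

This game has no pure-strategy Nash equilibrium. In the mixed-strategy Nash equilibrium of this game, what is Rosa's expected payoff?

Rosa's indifference between Down and Up determines Colin's mixing probability q:
  Rosa's payoff from Down: q·(-3) + (1−q)·(-7) = 4q - 7
  Rosa's payoff from Up: q·(-6) + (1−q)·5 = -11q + 5
  4q - 7 = -11q + 5  ⇒  15q = 12  ⇒  q = 4/5.
At equilibrium Rosa is indifferent across rows, so Rosa's payoff equals the payoff from Down: (4/5)·(-3) + (1/5)·(-7) = -19/5.

-19/5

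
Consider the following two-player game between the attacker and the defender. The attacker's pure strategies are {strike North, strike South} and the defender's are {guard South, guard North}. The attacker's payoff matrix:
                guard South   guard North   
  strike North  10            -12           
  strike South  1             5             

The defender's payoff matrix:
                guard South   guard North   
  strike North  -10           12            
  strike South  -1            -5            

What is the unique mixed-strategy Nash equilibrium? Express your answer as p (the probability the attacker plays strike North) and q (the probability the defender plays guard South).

p = 2/13, q = 17/26

For the defender to be willing to mix, the defender must be indifferent between guard South and guard North, which pins down the attacker's mix.
  the defender's payoff to guard South: p·(-10) + (1−p)·(-1) = -9p - 1
  the defender's payoff to guard North: p·12 + (1−p)·(-5) = 17p - 5
  -9p - 1 = 17p - 5  ⇒  -26p = -4  ⇒  p = 2/13.
The attacker's indifference between strike North and strike South determines the defender's mixing probability q:
  the attacker's expected payoff from strike North: q·10 + (1−q)·(-12) = 22q - 12
  the attacker's expected payoff from strike South: q·1 + (1−q)·5 = -4q + 5
  22q - 12 = -4q + 5  ⇒  26q = 17  ⇒  q = 17/26.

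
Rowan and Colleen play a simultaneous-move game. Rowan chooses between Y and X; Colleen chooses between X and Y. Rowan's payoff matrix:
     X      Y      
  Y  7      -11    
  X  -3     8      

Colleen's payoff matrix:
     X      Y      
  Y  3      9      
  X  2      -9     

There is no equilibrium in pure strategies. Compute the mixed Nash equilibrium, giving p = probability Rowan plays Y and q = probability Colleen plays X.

Colleen's indifference between X and Y determines Rowan's mixing probability p:
  Colleen's payoff to X: p·3 + (1−p)·2 = p + 2
  Colleen's payoff to Y: p·9 + (1−p)·(-9) = 18p - 9
  p + 2 = 18p - 9  ⇒  -17p = -11  ⇒  p = 11/17.
Colleen's mix must leave Rowan indifferent between Y and X.
  Rowan's payoff to Y: q·7 + (1−q)·(-11) = 18q - 11
  Rowan's payoff to X: q·(-3) + (1−q)·8 = -11q + 8
  18q - 11 = -11q + 8  ⇒  29q = 19  ⇒  q = 19/29.

p = 11/17, q = 19/29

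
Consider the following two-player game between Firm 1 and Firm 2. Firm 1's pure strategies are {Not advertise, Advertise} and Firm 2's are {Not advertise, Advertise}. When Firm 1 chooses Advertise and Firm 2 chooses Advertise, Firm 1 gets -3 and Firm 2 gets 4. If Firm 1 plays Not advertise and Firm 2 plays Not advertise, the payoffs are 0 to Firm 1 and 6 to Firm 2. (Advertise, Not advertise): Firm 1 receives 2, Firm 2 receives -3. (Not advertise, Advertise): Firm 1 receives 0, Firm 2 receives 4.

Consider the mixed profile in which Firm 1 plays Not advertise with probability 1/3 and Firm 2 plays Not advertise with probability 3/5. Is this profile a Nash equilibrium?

No

Given Firm 1's mix p = 1/3, Firm 2's payoff from Not advertise is 0 but from Advertise is 4. Firm 2 strictly prefers Advertise, so Firm 2 would not mix.
So the proposed profile is not a Nash equilibrium.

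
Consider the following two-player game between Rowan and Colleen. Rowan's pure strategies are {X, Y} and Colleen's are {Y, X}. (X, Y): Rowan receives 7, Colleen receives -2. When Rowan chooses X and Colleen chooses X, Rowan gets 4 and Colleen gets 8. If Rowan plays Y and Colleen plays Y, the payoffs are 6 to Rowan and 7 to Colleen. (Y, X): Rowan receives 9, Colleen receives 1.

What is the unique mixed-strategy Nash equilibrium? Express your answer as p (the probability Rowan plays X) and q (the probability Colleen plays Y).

For Colleen to be willing to mix, Colleen must be indifferent between Y and X, which pins down Rowan's mix.
  Colleen's expected payoff from Y: p·(-2) + (1−p)·7 = -9p + 7
  Colleen's expected payoff from X: p·8 + (1−p)·1 = 7p + 1
  -9p + 7 = 7p + 1  ⇒  -16p = -6  ⇒  p = 3/8.
In a mixed equilibrium Rowan is indifferent between X and Y; this condition fixes q.
  Rowan's payoff from X: q·7 + (1−q)·4 = 3q + 4
  Rowan's payoff from Y: q·6 + (1−q)·9 = -3q + 9
  3q + 4 = -3q + 9  ⇒  6q = 5  ⇒  q = 5/6.

p = 3/8, q = 5/6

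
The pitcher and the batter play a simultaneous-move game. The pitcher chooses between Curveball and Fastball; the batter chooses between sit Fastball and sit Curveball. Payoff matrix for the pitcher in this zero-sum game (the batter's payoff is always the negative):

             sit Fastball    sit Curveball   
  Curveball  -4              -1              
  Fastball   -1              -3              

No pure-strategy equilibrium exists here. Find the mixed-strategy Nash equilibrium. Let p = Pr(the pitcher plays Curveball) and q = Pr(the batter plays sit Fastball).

p = 2/5, q = 2/5

Set the batter's expected payoff from sit Fastball equal to that from sit Curveball:
  the batter's payoff to sit Fastball: p·4 + (1−p)·1 = 3p + 1
  the batter's payoff to sit Curveball: p·1 + (1−p)·3 = -2p + 3
  3p + 1 = -2p + 3  ⇒  5p = 2  ⇒  p = 2/5.
In a mixed equilibrium the pitcher is indifferent between Curveball and Fastball; this condition fixes q.
  the pitcher's payoff from Curveball: q·(-4) + (1−q)·(-1) = -3q - 1
  the pitcher's payoff from Fastball: q·(-1) + (1−q)·(-3) = 2q - 3
  -3q - 1 = 2q - 3  ⇒  -5q = -2  ⇒  q = 2/5.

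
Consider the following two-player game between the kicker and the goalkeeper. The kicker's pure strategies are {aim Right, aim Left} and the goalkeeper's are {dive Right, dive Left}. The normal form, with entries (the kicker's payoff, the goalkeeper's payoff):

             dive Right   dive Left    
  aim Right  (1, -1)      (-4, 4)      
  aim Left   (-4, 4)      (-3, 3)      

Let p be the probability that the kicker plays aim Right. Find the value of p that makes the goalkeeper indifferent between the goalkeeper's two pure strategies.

Set the goalkeeper's expected payoff from dive Right equal to that from dive Left:
  the goalkeeper's expected payoff from dive Right: p·(-1) + (1−p)·4 = -5p + 4
  the goalkeeper's expected payoff from dive Left: p·4 + (1−p)·3 = p + 3
  -5p + 4 = p + 3  ⇒  -6p = -1  ⇒  p = 1/6.

p = 1/6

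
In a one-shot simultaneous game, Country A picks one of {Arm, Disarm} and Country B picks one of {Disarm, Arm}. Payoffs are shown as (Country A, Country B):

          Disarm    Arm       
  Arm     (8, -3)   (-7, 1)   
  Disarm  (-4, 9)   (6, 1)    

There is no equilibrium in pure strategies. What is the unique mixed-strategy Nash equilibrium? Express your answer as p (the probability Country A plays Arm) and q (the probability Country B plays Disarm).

Set Country B's expected payoff from Disarm equal to that from Arm:
  Country B's expected payoff from Disarm: p·(-3) + (1−p)·9 = -12p + 9
  Country B's expected payoff from Arm: p·1 + (1−p)·1 = 1
  -12p + 9 = 1  ⇒  -12p = -8  ⇒  p = 2/3.
Set Country A's expected payoff from Arm equal to that from Disarm:
  Country A's expected payoff from Arm: q·8 + (1−q)·(-7) = 15q - 7
  Country A's expected payoff from Disarm: q·(-4) + (1−q)·6 = -10q + 6
  15q - 7 = -10q + 6  ⇒  25q = 13  ⇒  q = 13/25.

p = 2/3, q = 13/25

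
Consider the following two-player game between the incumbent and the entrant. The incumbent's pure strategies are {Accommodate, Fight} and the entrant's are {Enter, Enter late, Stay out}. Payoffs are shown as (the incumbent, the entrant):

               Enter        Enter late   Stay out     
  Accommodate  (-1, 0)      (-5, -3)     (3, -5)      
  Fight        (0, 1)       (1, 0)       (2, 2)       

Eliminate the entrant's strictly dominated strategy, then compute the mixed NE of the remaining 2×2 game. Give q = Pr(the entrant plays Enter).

The entrant's strategy Enter late is strictly dominated by Enter: 0 > -3 and 1 > 0. Eliminate Enter late.
In a mixed equilibrium the incumbent is indifferent between Accommodate and Fight; this condition fixes q.
  the incumbent's payoff from Accommodate: q·(-1) + (1−q)·3 = -4q + 3
  the incumbent's payoff from Fight: q·0 + (1−q)·2 = -2q + 2
  -4q + 3 = -2q + 2  ⇒  -2q = -1  ⇒  q = 1/2.

q = 1/2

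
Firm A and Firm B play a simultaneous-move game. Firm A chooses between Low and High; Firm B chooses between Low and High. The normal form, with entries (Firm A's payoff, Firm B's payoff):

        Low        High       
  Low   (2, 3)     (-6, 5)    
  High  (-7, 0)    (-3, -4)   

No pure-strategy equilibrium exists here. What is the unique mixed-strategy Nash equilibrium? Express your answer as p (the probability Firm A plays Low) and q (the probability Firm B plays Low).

Set Firm B's expected payoff from Low equal to that from High:
  Firm B's payoff from Low: p·3 + (1−p)·0 = 3p
  Firm B's payoff from High: p·5 + (1−p)·(-4) = 9p - 4
  3p = 9p - 4  ⇒  -6p = -4  ⇒  p = 2/3.
Firm A's indifference between Low and High determines Firm B's mixing probability q:
  Firm A's expected payoff from Low: q·2 + (1−q)·(-6) = 8q - 6
  Firm A's expected payoff from High: q·(-7) + (1−q)·(-3) = -4q - 3
  8q - 6 = -4q - 3  ⇒  12q = 3  ⇒  q = 1/4.

p = 2/3, q = 1/4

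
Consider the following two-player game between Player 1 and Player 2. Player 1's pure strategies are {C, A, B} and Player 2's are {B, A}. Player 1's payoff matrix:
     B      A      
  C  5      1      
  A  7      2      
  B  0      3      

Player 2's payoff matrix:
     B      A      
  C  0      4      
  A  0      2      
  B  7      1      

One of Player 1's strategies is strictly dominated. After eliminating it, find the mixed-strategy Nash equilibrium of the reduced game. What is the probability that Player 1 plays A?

Player 1's strategy C is strictly dominated by A: 7 > 5 and 2 > 1. Eliminate C.
For Player 2 to be willing to mix, Player 2 must be indifferent between B and A, which pins down Player 1's mix.
  Player 2's expected payoff from B: p·0 + (1−p)·7 = -7p + 7
  Player 2's expected payoff from A: p·2 + (1−p)·1 = p + 1
  -7p + 7 = p + 1  ⇒  -8p = -6  ⇒  p = 3/4.

p = 3/4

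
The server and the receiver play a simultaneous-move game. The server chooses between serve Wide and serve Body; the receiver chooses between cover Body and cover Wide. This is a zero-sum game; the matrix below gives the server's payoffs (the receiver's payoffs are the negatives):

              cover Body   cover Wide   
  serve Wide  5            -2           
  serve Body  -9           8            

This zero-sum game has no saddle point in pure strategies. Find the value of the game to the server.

Set the server's expected payoff from serve Wide equal to that from serve Body:
  the server's expected payoff from serve Wide: q·5 + (1−q)·(-2) = 7q - 2
  the server's expected payoff from serve Body: q·(-9) + (1−q)·8 = -17q + 8
  7q - 2 = -17q + 8  ⇒  24q = 10  ⇒  q = 5/12.
The value is the server's expected payoff against this mix (using serve Wide): (5/12)·5 + (7/12)·(-2) = 11/12.

v = 11/12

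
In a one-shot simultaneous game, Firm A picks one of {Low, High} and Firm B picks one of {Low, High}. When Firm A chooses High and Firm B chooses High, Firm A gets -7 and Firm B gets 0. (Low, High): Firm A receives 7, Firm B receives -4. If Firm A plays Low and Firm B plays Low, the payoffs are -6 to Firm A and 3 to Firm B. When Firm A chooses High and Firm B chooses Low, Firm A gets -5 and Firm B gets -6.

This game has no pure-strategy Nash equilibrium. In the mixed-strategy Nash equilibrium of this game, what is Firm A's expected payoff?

Firm B's mix must leave Firm A indifferent between Low and High.
  Firm A's expected payoff from Low: q·(-6) + (1−q)·7 = -13q + 7
  Firm A's expected payoff from High: q·(-5) + (1−q)·(-7) = 2q - 7
  -13q + 7 = 2q - 7  ⇒  -15q = -14  ⇒  q = 14/15.
At equilibrium Firm A is indifferent across rows, so Firm A's payoff equals the payoff from Low: (14/15)·(-6) + (1/15)·7 = -77/15.

-77/15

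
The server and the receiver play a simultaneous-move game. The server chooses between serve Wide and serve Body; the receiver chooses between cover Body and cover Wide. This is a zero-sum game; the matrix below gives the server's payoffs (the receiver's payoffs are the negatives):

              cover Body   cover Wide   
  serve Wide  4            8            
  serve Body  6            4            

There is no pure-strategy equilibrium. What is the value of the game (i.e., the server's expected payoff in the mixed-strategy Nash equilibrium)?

In a mixed equilibrium the server is indifferent between serve Wide and serve Body; this condition fixes q.
  the server's expected payoff from serve Wide: q·4 + (1−q)·8 = -4q + 8
  the server's expected payoff from serve Body: q·6 + (1−q)·4 = 2q + 4
  -4q + 8 = 2q + 4  ⇒  -6q = -4  ⇒  q = 2/3.
The value is the server's expected payoff against this mix (using serve Wide): (2/3)·4 + (1/3)·8 = 16/3.

v = 16/3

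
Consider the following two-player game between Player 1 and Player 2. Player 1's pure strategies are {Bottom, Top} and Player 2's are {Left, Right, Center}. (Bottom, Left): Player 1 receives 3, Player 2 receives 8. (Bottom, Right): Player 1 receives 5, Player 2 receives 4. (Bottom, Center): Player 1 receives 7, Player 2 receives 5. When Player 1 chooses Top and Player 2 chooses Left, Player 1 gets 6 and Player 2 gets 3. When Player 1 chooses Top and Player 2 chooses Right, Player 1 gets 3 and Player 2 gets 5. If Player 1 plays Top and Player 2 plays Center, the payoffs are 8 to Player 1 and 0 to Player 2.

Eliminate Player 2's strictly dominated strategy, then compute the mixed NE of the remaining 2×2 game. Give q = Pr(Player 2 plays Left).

q = 2/5

Player 2's strategy Center is strictly dominated by Left: 8 > 5 and 3 > 0. Eliminate Center.
Player 2's mix must leave Player 1 indifferent between Bottom and Top.
  Player 1's payoff to Bottom: q·3 + (1−q)·5 = -2q + 5
  Player 1's payoff to Top: q·6 + (1−q)·3 = 3q + 3
  -2q + 5 = 3q + 3  ⇒  -5q = -2  ⇒  q = 2/5.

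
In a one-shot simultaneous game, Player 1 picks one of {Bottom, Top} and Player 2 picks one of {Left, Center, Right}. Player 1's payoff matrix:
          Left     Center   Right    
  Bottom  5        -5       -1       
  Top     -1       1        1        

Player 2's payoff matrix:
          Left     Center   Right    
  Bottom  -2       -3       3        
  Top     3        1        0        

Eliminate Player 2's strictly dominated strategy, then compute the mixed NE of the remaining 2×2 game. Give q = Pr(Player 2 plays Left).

q = 1/4

Player 2's strategy Center is strictly dominated by Left: -2 > -3 and 3 > 1. Eliminate Center.
For Player 1 to be willing to mix, Player 1 must be indifferent between Bottom and Top, which pins down Player 2's mix.
  Player 1's payoff to Bottom: q·5 + (1−q)·(-1) = 6q - 1
  Player 1's payoff to Top: q·(-1) + (1−q)·1 = -2q + 1
  6q - 1 = -2q + 1  ⇒  8q = 2  ⇒  q = 1/4.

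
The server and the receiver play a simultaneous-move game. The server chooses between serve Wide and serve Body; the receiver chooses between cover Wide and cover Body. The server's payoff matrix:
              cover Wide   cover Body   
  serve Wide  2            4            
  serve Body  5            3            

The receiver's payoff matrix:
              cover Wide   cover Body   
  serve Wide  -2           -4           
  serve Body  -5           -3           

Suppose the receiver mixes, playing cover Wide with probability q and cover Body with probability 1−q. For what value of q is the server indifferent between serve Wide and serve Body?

Set the server's expected payoff from serve Wide equal to that from serve Body:
  the server's payoff from serve Wide: q·2 + (1−q)·4 = -2q + 4
  the server's payoff from serve Body: q·5 + (1−q)·3 = 2q + 3
  -2q + 4 = 2q + 3  ⇒  -4q = -1  ⇒  q = 1/4.

q = 1/4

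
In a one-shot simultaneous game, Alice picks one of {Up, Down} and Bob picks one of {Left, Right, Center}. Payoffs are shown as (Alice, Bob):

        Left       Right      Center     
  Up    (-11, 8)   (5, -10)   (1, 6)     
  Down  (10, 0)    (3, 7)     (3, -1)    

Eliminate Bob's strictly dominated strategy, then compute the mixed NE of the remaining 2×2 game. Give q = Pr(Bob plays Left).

q = 2/23

Bob's strategy Center is strictly dominated by Left: 8 > 6 and 0 > -1. Eliminate Center.
Alice's indifference between Up and Down determines Bob's mixing probability q:
  Alice's payoff from Up: q·(-11) + (1−q)·5 = -16q + 5
  Alice's payoff from Down: q·10 + (1−q)·3 = 7q + 3
  -16q + 5 = 7q + 3  ⇒  -23q = -2  ⇒  q = 2/23.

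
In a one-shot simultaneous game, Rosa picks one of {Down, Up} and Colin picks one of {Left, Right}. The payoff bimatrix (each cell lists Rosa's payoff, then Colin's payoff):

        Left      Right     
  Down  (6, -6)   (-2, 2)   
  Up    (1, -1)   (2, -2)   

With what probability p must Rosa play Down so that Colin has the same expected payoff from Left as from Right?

p = 1/9

Set Colin's expected payoff from Left equal to that from Right:
  Colin's expected payoff from Left: p·(-6) + (1−p)·(-1) = -5p - 1
  Colin's expected payoff from Right: p·2 + (1−p)·(-2) = 4p - 2
  -5p - 1 = 4p - 2  ⇒  -9p = -1  ⇒  p = 1/9.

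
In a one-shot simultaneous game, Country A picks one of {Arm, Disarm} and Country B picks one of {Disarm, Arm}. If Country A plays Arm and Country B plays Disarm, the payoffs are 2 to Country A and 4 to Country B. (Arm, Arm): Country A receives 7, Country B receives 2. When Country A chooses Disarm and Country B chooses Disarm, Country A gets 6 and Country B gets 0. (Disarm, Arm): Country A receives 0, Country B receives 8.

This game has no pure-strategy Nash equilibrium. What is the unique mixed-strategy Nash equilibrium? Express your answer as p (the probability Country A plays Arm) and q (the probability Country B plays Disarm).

Set Country B's expected payoff from Disarm equal to that from Arm:
  Country B's payoff from Disarm: p·4 + (1−p)·0 = 4p
  Country B's payoff from Arm: p·2 + (1−p)·8 = -6p + 8
  4p = -6p + 8  ⇒  10p = 8  ⇒  p = 4/5.
In a mixed equilibrium Country A is indifferent between Arm and Disarm; this condition fixes q.
  Country A's payoff from Arm: q·2 + (1−q)·7 = -5q + 7
  Country A's payoff from Disarm: q·6 + (1−q)·0 = 6q
  -5q + 7 = 6q  ⇒  -11q = -7  ⇒  q = 7/11.

p = 4/5, q = 7/11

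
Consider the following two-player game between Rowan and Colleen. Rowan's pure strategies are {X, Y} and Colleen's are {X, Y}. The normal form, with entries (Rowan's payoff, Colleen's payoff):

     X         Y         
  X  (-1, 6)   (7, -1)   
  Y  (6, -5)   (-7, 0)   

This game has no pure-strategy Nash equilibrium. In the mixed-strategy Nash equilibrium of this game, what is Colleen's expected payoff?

-5/12

Set Colleen's expected payoff from X equal to that from Y:
  Colleen's payoff to X: p·6 + (1−p)·(-5) = 11p - 5
  Colleen's payoff to Y: p·(-1) + (1−p)·0 = -p
  11p - 5 = -p  ⇒  12p = 5  ⇒  p = 5/12.
At equilibrium Colleen is indifferent across columns, so Colleen's payoff equals the payoff from X: (5/12)·6 + (7/12)·(-5) = -5/12.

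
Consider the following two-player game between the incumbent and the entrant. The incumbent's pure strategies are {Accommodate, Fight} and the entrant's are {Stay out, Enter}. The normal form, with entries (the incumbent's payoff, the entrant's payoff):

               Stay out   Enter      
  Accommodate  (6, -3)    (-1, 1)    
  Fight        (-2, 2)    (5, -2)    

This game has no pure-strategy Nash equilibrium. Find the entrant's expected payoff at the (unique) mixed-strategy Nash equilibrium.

For the entrant to be willing to mix, the entrant must be indifferent between Stay out and Enter, which pins down the incumbent's mix.
  the entrant's payoff to Stay out: p·(-3) + (1−p)·2 = -5p + 2
  the entrant's payoff to Enter: p·1 + (1−p)·(-2) = 3p - 2
  -5p + 2 = 3p - 2  ⇒  -8p = -4  ⇒  p = 1/2.
At equilibrium the entrant is indifferent across columns, so the entrant's payoff equals the payoff from Stay out: (1/2)·(-3) + (1/2)·2 = -1/2.

-1/2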